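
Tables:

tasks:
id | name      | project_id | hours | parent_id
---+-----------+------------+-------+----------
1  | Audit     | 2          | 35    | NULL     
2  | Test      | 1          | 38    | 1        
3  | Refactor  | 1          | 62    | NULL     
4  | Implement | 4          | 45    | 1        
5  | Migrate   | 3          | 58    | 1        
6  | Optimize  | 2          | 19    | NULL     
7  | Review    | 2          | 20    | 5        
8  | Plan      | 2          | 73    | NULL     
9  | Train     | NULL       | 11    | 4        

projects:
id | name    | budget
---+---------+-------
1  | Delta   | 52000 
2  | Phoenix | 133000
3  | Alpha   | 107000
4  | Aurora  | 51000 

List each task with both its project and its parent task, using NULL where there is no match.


Two LEFT JOINs from the same base table tasks: one to projects via project_id, one to tasks itself via parent_id. Both are LEFT so every task is preserved.
Match against projects:
  - task 1 (Audit): project_id=2 -> matches Phoenix
  - task 2 (Test): project_id=1 -> matches Delta
  - task 3 (Refactor): project_id=1 -> matches Delta
  - task 4 (Implement): project_id=4 -> matches Aurora
  - task 5 (Migrate): project_id=3 -> matches Alpha
  - task 6 (Optimize): project_id=2 -> matches Phoenix
  - task 7 (Review): project_id=2 -> matches Phoenix
  - task 8 (Plan): project_id=2 -> matches Phoenix
  - task 9 (Train): project_id=NULL, no match -> kept with NULL
Match against tasks (self):
  - task 1 (Audit): parent_id=NULL -> NULL
  - task 2 (Test): parent_id=1 -> Audit
  - task 3 (Refactor): parent_id=NULL -> NULL
  - task 4 (Implement): parent_id=1 -> Audit
  - task 5 (Migrate): parent_id=1 -> Audit
  - task 6 (Optimize): parent_id=NULL -> NULL
  - task 7 (Review): parent_id=5 -> Migrate
  - task 8 (Plan): parent_id=NULL -> NULL
  - task 9 (Train): parent_id=4 -> Implement

SQL:
SELECT a.name, b.name AS project, c.name AS parent
FROM tasks a
LEFT JOIN projects b ON a.project_id = b.id
LEFT JOIN tasks c ON a.parent_id = c.id

Result:
name      | project | parent   
----------+---------+----------
Audit     | Phoenix | NULL     
Test      | Delta   | Audit    
Refactor  | Delta   | NULL     
Implement | Aurora  | Audit    
Migrate   | Alpha   | Audit    
Optimize  | Phoenix | NULL     
Review    | Phoenix | Migrate  
Plan      | Phoenix | NULL     
Train     | NULL    | Implement


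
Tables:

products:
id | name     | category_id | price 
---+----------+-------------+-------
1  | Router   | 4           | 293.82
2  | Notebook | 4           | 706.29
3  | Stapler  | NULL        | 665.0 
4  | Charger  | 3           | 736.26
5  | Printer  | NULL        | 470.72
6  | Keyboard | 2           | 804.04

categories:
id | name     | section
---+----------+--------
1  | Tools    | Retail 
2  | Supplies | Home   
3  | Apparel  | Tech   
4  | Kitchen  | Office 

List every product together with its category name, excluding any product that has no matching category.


INNER JOIN keeps only products rows whose category_id matches an id in categories. Walk through each product:
  - product 1 (Router): category_id=4 -> matches Kitchen
  - product 2 (Notebook): category_id=4 -> matches Kitchen
  - product 3 (Stapler): category_id=NULL, no match -> dropped
  - product 4 (Charger): category_id=3 -> matches Apparel
  - product 5 (Printer): category_id=NULL, no match -> dropped
  - product 6 (Keyboard): category_id=2 -> matches Supplies
So 2 of 6 rows are dropped.

SQL:
SELECT a.name, b.name AS category
FROM products a
INNER JOIN categories b ON a.category_id = b.id

Result:
name     | category
---------+---------
Router   | Kitchen 
Notebook | Kitchen 
Charger  | Apparel 
Keyboard | Supplies


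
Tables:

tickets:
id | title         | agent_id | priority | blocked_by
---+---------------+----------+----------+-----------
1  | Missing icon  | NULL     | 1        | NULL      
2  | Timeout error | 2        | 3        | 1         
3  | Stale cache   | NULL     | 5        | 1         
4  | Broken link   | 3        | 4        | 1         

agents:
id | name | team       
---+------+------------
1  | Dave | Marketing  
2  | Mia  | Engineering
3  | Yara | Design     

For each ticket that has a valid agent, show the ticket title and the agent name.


INNER JOIN keeps only tickets rows whose agent_id matches an id in agents. Walk through each ticket:
  - ticket 1 (Missing icon): agent_id=NULL, no match -> dropped
  - ticket 2 (Timeout error): agent_id=2 -> matches Mia
  - ticket 3 (Stale cache): agent_id=NULL, no match -> dropped
  - ticket 4 (Broken link): agent_id=3 -> matches Yara
So 2 of 4 rows are dropped.

SQL:
SELECT a.title, b.name AS agent
FROM tickets a
INNER JOIN agents b ON a.agent_id = b.id

Result:
title         | agent
--------------+------
Timeout error | Mia  
Broken link   | Yara 


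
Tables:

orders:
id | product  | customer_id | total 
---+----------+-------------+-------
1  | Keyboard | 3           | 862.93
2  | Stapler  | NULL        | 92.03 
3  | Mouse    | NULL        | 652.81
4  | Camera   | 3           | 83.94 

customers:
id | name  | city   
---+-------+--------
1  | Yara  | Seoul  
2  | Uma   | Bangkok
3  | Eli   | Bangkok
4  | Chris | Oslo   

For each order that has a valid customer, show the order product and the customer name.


INNER JOIN keeps only orders rows whose customer_id matches an id in customers. Walk through each order:
  - order 1 (Keyboard): customer_id=3 -> matches Eli
  - order 2 (Stapler): customer_id=NULL, no match -> dropped
  - order 3 (Mouse): customer_id=NULL, no match -> dropped
  - order 4 (Camera): customer_id=3 -> matches Eli
So 2 of 4 rows are dropped.

SQL:
SELECT a.product, b.name AS customer
FROM orders a
INNER JOIN customers b ON a.customer_id = b.id

Result:
product  | customer
---------+---------
Keyboard | Eli     
Camera   | Eli     


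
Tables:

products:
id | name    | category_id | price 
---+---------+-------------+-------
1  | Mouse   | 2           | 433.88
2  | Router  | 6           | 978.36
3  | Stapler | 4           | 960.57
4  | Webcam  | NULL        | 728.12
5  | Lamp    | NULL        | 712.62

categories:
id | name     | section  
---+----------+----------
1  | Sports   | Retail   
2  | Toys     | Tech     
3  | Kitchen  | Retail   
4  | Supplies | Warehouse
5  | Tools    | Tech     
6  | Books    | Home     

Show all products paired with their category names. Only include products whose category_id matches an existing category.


INNER JOIN keeps only products rows whose category_id matches an id in categories. Walk through each product:
  - product 1 (Mouse): category_id=2 -> matches Toys
  - product 2 (Router): category_id=6 -> matches Books
  - product 3 (Stapler): category_id=4 -> matches Supplies
  - product 4 (Webcam): category_id=NULL, no match -> dropped
  - product 5 (Lamp): category_id=NULL, no match -> dropped
So 2 of 5 rows are dropped.

SQL:
SELECT a.name, b.name AS category
FROM products a
INNER JOIN categories b ON a.category_id = b.id

Result:
name    | category
--------+---------
Mouse   | Toys    
Router  | Books   
Stapler | Supplies


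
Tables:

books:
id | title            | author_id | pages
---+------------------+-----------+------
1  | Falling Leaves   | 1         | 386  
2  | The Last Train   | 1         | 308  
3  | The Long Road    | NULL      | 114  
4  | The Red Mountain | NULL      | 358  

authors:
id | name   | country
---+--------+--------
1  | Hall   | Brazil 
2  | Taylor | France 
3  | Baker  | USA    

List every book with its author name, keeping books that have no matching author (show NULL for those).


LEFT JOIN keeps every row from books (the left table); where author_id has no match in authors, the author columns become NULL. Walk through each book:
  - book 1 (Falling Leaves): author_id=1 -> matches Hall
  - book 2 (The Last Train): author_id=1 -> matches Hall
  - book 3 (The Long Road): author_id=NULL, no match -> kept with NULL
  - book 4 (The Red Mountain): author_id=NULL, no match -> kept with NULL
All 4 rows appear; 2 have NULL author.

SQL:
SELECT a.title, b.name AS author
FROM books a
LEFT JOIN authors b ON a.author_id = b.id

Result:
title            | author
-----------------+-------
Falling Leaves   | Hall  
The Last Train   | Hall  
The Long Road    | NULL  
The Red Mountain | NULL  


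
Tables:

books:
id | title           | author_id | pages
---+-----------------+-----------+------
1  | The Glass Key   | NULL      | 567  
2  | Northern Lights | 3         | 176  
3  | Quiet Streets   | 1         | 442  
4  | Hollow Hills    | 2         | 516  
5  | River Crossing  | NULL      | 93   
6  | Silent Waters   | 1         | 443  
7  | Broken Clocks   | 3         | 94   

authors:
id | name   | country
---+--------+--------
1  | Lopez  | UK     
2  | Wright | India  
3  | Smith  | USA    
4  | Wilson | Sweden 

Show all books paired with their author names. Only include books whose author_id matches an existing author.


INNER JOIN keeps only books rows whose author_id matches an id in authors. Walk through each book:
  - book 1 (The Glass Key): author_id=NULL, no match -> dropped
  - book 2 (Northern Lights): author_id=3 -> matches Smith
  - book 3 (Quiet Streets): author_id=1 -> matches Lopez
  - book 4 (Hollow Hills): author_id=2 -> matches Wright
  - book 5 (River Crossing): author_id=NULL, no match -> dropped
  - book 6 (Silent Waters): author_id=1 -> matches Lopez
  - book 7 (Broken Clocks): author_id=3 -> matches Smith
So 2 of 7 rows are dropped.

SQL:
SELECT a.title, b.name AS author
FROM books a
INNER JOIN authors b ON a.author_id = b.id

Result:
title           | author
----------------+-------
Northern Lights | Smith 
Quiet Streets   | Lopez 
Hollow Hills    | Wright
Silent Waters   | Lopez 
Broken Clocks   | Smith 


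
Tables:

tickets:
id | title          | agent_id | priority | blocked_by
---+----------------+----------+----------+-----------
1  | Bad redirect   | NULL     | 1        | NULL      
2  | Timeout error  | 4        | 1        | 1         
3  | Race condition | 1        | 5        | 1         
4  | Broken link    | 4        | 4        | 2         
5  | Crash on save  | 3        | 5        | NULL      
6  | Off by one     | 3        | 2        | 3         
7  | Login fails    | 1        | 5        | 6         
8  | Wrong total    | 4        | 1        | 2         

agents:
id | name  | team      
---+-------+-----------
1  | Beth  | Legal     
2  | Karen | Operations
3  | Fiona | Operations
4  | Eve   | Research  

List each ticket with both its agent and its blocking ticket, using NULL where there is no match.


Two LEFT JOINs from the same base table tickets: one to agents via agent_id, one to tickets itself via blocked_by. Both are LEFT so every ticket is preserved.
Match against agents:
  - ticket 1 (Bad redirect): agent_id=NULL, no match -> kept with NULL
  - ticket 2 (Timeout error): agent_id=4 -> matches Eve
  - ticket 3 (Race condition): agent_id=1 -> matches Beth
  - ticket 4 (Broken link): agent_id=4 -> matches Eve
  - ticket 5 (Crash on save): agent_id=3 -> matches Fiona
  - ticket 6 (Off by one): agent_id=3 -> matches Fiona
  - ticket 7 (Login fails): agent_id=1 -> matches Beth
  - ticket 8 (Wrong total): agent_id=4 -> matches Eve
Match against tickets (self):
  - ticket 1 (Bad redirect): blocked_by=NULL -> NULL
  - ticket 2 (Timeout error): blocked_by=1 -> Bad redirect
  - ticket 3 (Race condition): blocked_by=1 -> Bad redirect
  - ticket 4 (Broken link): blocked_by=2 -> Timeout error
  - ticket 5 (Crash on save): blocked_by=NULL -> NULL
  - ticket 6 (Off by one): blocked_by=3 -> Race condition
  - ticket 7 (Login fails): blocked_by=6 -> Off by one
  - ticket 8 (Wrong total): blocked_by=2 -> Timeout error

SQL:
SELECT a.title, b.name AS agent, c.title AS blocked_by
FROM tickets a
LEFT JOIN agents b ON a.agent_id = b.id
LEFT JOIN tickets c ON a.blocked_by = c.id

Result:
title          | agent | blocked_by    
---------------+-------+---------------
Bad redirect   | NULL  | NULL          
Timeout error  | Eve   | Bad redirect  
Race condition | Beth  | Bad redirect  
Broken link    | Eve   | Timeout error 
Crash on save  | Fiona | NULL          
Off by one     | Fiona | Race condition
Login fails    | Beth  | Off by one    
Wrong total    | Eve   | Timeout error 


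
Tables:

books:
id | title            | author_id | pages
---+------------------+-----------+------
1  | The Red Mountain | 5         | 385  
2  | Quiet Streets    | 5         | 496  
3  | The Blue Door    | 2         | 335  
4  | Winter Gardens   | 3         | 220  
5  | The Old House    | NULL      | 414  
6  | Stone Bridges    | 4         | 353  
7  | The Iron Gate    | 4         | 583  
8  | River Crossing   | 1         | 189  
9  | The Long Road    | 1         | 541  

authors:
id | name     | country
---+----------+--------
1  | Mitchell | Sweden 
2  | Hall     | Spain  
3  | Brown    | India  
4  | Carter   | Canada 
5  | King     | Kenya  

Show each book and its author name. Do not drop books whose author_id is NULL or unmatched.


LEFT JOIN keeps every row from books (the left table); where author_id has no match in authors, the author columns become NULL. Walk through each book:
  - book 1 (The Red Mountain): author_id=5 -> matches King
  - book 2 (Quiet Streets): author_id=5 -> matches King
  - book 3 (The Blue Door): author_id=2 -> matches Hall
  - book 4 (Winter Gardens): author_id=3 -> matches Brown
  - book 5 (The Old House): author_id=NULL, no match -> kept with NULL
  - book 6 (Stone Bridges): author_id=4 -> matches Carter
  - book 7 (The Iron Gate): author_id=4 -> matches Carter
  - book 8 (River Crossing): author_id=1 -> matches Mitchell
  - book 9 (The Long Road): author_id=1 -> matches Mitchell
All 9 rows appear; 1 has NULL author.

SQL:
SELECT a.title, b.name AS author
FROM books a
LEFT JOIN authors b ON a.author_id = b.id

Result:
title            | author  
-----------------+---------
The Red Mountain | King    
Quiet Streets    | King    
The Blue Door    | Hall    
Winter Gardens   | Brown   
The Old House    | NULL    
Stone Bridges    | Carter  
The Iron Gate    | Carter  
River Crossing   | Mitchell
The Long Road    | Mitchell


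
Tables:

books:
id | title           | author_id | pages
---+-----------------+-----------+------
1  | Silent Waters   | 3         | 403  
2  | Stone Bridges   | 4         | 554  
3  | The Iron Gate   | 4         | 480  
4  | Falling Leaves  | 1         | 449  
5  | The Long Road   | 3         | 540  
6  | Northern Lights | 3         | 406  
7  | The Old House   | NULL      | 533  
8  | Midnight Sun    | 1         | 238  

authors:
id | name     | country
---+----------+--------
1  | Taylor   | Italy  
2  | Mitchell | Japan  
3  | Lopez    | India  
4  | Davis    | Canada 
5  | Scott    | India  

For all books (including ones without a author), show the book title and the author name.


LEFT JOIN keeps every row from books (the left table); where author_id has no match in authors, the author columns become NULL. Walk through each book:
  - book 1 (Silent Waters): author_id=3 -> matches Lopez
  - book 2 (Stone Bridges): author_id=4 -> matches Davis
  - book 3 (The Iron Gate): author_id=4 -> matches Davis
  - book 4 (Falling Leaves): author_id=1 -> matches Taylor
  - book 5 (The Long Road): author_id=3 -> matches Lopez
  - book 6 (Northern Lights): author_id=3 -> matches Lopez
  - book 7 (The Old House): author_id=NULL, no match -> kept with NULL
  - book 8 (Midnight Sun): author_id=1 -> matches Taylor
All 8 rows appear; 1 has NULL author.

SQL:
SELECT a.title, b.name AS author
FROM books a
LEFT JOIN authors b ON a.author_id = b.id

Result:
title           | author
----------------+-------
Silent Waters   | Lopez 
Stone Bridges   | Davis 
The Iron Gate   | Davis 
Falling Leaves  | Taylor
The Long Road   | Lopez 
Northern Lights | Lopez 
The Old House   | NULL  
Midnight Sun    | Taylor


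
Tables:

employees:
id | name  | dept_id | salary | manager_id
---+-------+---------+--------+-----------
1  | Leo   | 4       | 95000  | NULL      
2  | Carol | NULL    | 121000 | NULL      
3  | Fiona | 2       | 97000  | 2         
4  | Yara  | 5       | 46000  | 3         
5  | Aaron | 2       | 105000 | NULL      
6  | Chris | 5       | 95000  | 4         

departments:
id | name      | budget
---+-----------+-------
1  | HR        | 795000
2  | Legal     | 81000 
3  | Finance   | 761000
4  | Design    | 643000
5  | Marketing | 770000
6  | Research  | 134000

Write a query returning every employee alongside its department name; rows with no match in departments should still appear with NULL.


LEFT JOIN keeps every row from employees (the left table); where dept_id has no match in departments, the department columns become NULL. Walk through each employee:
  - employee 1 (Leo): dept_id=4 -> matches Design
  - employee 2 (Carol): dept_id=NULL, no match -> kept with NULL
  - employee 3 (Fiona): dept_id=2 -> matches Legal
  - employee 4 (Yara): dept_id=5 -> matches Marketing
  - employee 5 (Aaron): dept_id=2 -> matches Legal
  - employee 6 (Chris): dept_id=5 -> matches Marketing
All 6 rows appear; 1 has NULL department.

SQL:
SELECT a.name, b.name AS department
FROM employees a
LEFT JOIN departments b ON a.dept_id = b.id

Result:
name  | department
------+-----------
Leo   | Design    
Carol | NULL      
Fiona | Legal     
Yara  | Marketing 
Aaron | Legal     
Chris | Marketing 


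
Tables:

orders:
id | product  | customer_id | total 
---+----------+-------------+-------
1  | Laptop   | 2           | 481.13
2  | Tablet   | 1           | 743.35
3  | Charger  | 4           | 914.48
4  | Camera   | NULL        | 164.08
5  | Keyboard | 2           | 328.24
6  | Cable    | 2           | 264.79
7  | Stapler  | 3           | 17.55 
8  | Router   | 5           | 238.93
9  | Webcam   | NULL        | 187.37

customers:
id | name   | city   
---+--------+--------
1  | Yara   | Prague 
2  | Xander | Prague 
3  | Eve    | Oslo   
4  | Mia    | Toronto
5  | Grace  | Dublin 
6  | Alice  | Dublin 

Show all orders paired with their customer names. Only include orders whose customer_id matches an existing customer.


INNER JOIN keeps only orders rows whose customer_id matches an id in customers. Walk through each order:
  - order 1 (Laptop): customer_id=2 -> matches Xander
  - order 2 (Tablet): customer_id=1 -> matches Yara
  - order 3 (Charger): customer_id=4 -> matches Mia
  - order 4 (Camera): customer_id=NULL, no match -> dropped
  - order 5 (Keyboard): customer_id=2 -> matches Xander
  - order 6 (Cable): customer_id=2 -> matches Xander
  - order 7 (Stapler): customer_id=3 -> matches Eve
  - order 8 (Router): customer_id=5 -> matches Grace
  - order 9 (Webcam): customer_id=NULL, no match -> dropped
So 2 of 9 rows are dropped.

SQL:
SELECT a.product, b.name AS customer
FROM orders a
INNER JOIN customers b ON a.customer_id = b.id

Result:
product  | customer
---------+---------
Laptop   | Xander  
Tablet   | Yara    
Charger  | Mia     
Keyboard | Xander  
Cable    | Xander  
Stapler  | Eve     
Router   | Grace   


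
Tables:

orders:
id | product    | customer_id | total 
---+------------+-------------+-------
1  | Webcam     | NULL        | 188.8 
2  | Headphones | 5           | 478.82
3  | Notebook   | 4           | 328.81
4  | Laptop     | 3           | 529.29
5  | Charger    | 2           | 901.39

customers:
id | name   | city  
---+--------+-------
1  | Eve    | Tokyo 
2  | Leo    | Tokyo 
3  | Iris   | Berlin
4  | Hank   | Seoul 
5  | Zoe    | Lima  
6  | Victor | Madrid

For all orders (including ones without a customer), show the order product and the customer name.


LEFT JOIN keeps every row from orders (the left table); where customer_id has no match in customers, the customer columns become NULL. Walk through each order:
  - order 1 (Webcam): customer_id=NULL, no match -> kept with NULL
  - order 2 (Headphones): customer_id=5 -> matches Zoe
  - order 3 (Notebook): customer_id=4 -> matches Hank
  - order 4 (Laptop): customer_id=3 -> matches Iris
  - order 5 (Charger): customer_id=2 -> matches Leo
All 5 rows appear; 1 has NULL customer.

SQL:
SELECT a.product, b.name AS customer
FROM orders a
LEFT JOIN customers b ON a.customer_id = b.id

Result:
product    | customer
-----------+---------
Webcam     | NULL    
Headphones | Zoe     
Notebook   | Hank    
Laptop     | Iris    
Charger    | Leo     


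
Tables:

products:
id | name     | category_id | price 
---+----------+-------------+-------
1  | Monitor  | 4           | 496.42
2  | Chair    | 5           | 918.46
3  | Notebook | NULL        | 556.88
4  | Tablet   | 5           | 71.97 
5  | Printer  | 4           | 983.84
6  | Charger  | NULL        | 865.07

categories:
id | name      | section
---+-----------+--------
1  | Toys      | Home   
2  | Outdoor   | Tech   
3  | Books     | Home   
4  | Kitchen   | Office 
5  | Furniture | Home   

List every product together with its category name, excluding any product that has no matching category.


INNER JOIN keeps only products rows whose category_id matches an id in categories. Walk through each product:
  - product 1 (Monitor): category_id=4 -> matches Kitchen
  - product 2 (Chair): category_id=5 -> matches Furniture
  - product 3 (Notebook): category_id=NULL, no match -> dropped
  - product 4 (Tablet): category_id=5 -> matches Furniture
  - product 5 (Printer): category_id=4 -> matches Kitchen
  - product 6 (Charger): category_id=NULL, no match -> dropped
So 2 of 6 rows are dropped.

SQL:
SELECT a.name, b.name AS category
FROM products a
INNER JOIN categories b ON a.category_id = b.id

Result:
name    | category 
--------+----------
Monitor | Kitchen  
Chair   | Furniture
Tablet  | Furniture
Printer | Kitchen  


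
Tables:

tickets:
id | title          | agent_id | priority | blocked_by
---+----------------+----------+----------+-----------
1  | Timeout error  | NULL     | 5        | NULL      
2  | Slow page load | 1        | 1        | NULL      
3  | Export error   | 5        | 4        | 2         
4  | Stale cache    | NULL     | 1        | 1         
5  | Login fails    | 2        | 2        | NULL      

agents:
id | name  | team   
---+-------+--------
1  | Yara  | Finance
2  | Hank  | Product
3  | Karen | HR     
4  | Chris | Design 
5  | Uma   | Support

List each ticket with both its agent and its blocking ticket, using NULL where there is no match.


Two LEFT JOINs from the same base table tickets: one to agents via agent_id, one to tickets itself via blocked_by. Both are LEFT so every ticket is preserved.
Match against agents:
  - ticket 1 (Timeout error): agent_id=NULL, no match -> kept with NULL
  - ticket 2 (Slow page load): agent_id=1 -> matches Yara
  - ticket 3 (Export error): agent_id=5 -> matches Uma
  - ticket 4 (Stale cache): agent_id=NULL, no match -> kept with NULL
  - ticket 5 (Login fails): agent_id=2 -> matches Hank
Match against tickets (self):
  - ticket 1 (Timeout error): blocked_by=NULL -> NULL
  - ticket 2 (Slow page load): blocked_by=NULL -> NULL
  - ticket 3 (Export error): blocked_by=2 -> Slow page load
  - ticket 4 (Stale cache): blocked_by=1 -> Timeout error
  - ticket 5 (Login fails): blocked_by=NULL -> NULL

SQL:
SELECT a.title, b.name AS agent, c.title AS blocked_by
FROM tickets a
LEFT JOIN agents b ON a.agent_id = b.id
LEFT JOIN tickets c ON a.blocked_by = c.id

Result:
title          | agent | blocked_by    
---------------+-------+---------------
Timeout error  | NULL  | NULL          
Slow page load | Yara  | NULL          
Export error   | Uma   | Slow page load
Stale cache    | NULL  | Timeout error 
Login fails    | Hank  | NULL          


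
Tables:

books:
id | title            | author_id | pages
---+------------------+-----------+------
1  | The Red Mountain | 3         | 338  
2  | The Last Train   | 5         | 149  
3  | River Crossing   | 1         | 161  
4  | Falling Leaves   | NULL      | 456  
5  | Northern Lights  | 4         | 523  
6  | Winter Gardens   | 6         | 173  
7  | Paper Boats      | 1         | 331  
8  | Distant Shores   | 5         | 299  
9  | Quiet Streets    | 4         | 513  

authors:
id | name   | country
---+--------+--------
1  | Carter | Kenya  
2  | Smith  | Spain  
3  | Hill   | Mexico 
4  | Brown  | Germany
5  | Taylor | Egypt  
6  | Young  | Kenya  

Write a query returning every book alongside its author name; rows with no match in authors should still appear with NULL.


LEFT JOIN keeps every row from books (the left table); where author_id has no match in authors, the author columns become NULL. Walk through each book:
  - book 1 (The Red Mountain): author_id=3 -> matches Hill
  - book 2 (The Last Train): author_id=5 -> matches Taylor
  - book 3 (River Crossing): author_id=1 -> matches Carter
  - book 4 (Falling Leaves): author_id=NULL, no match -> kept with NULL
  - book 5 (Northern Lights): author_id=4 -> matches Brown
  - book 6 (Winter Gardens): author_id=6 -> matches Young
  - book 7 (Paper Boats): author_id=1 -> matches Carter
  - book 8 (Distant Shores): author_id=5 -> matches Taylor
  - book 9 (Quiet Streets): author_id=4 -> matches Brown
All 9 rows appear; 1 has NULL author.

SQL:
SELECT a.title, b.name AS author
FROM books a
LEFT JOIN authors b ON a.author_id = b.id

Result:
title            | author
-----------------+-------
The Red Mountain | Hill  
The Last Train   | Taylor
River Crossing   | Carter
Falling Leaves   | NULL  
Northern Lights  | Brown 
Winter Gardens   | Young 
Paper Boats      | Carter
Distant Shores   | Taylor
Quiet Streets    | Brown 


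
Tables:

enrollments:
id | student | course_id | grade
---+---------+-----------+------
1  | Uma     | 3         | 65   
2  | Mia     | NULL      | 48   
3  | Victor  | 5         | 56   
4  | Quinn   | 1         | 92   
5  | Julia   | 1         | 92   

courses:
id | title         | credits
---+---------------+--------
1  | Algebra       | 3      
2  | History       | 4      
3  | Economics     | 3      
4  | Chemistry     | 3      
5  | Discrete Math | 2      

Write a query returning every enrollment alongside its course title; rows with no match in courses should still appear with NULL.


LEFT JOIN keeps every row from enrollments (the left table); where course_id has no match in courses, the course columns become NULL. Walk through each enrollment:
  - enrollment 1 (Uma): course_id=3 -> matches Economics
  - enrollment 2 (Mia): course_id=NULL, no match -> kept with NULL
  - enrollment 3 (Victor): course_id=5 -> matches Discrete Math
  - enrollment 4 (Quinn): course_id=1 -> matches Algebra
  - enrollment 5 (Julia): course_id=1 -> matches Algebra
All 5 rows appear; 1 has NULL course.

SQL:
SELECT a.student, b.title AS course
FROM enrollments a
LEFT JOIN courses b ON a.course_id = b.id

Result:
student | course       
--------+--------------
Uma     | Economics    
Mia     | NULL         
Victor  | Discrete Math
Quinn   | Algebra      
Julia   | Algebra      


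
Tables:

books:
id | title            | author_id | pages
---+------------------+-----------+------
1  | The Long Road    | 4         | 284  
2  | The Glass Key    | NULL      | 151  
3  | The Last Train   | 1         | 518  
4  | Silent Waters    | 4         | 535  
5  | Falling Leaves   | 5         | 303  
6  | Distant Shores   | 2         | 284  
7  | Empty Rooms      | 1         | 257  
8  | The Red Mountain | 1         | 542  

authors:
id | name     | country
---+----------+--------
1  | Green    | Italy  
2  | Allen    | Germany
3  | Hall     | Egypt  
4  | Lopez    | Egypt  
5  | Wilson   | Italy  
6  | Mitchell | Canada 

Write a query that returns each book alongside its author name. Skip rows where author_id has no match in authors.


INNER JOIN keeps only books rows whose author_id matches an id in authors. Walk through each book:
  - book 1 (The Long Road): author_id=4 -> matches Lopez
  - book 2 (The Glass Key): author_id=NULL, no match -> dropped
  - book 3 (The Last Train): author_id=1 -> matches Green
  - book 4 (Silent Waters): author_id=4 -> matches Lopez
  - book 5 (Falling Leaves): author_id=5 -> matches Wilson
  - book 6 (Distant Shores): author_id=2 -> matches Allen
  - book 7 (Empty Rooms): author_id=1 -> matches Green
  - book 8 (The Red Mountain): author_id=1 -> matches Green
So 1 of 8 rows is dropped.

SQL:
SELECT a.title, b.name AS author
FROM books a
INNER JOIN authors b ON a.author_id = b.id

Result:
title            | author
-----------------+-------
The Long Road    | Lopez 
The Last Train   | Green 
Silent Waters    | Lopez 
Falling Leaves   | Wilson
Distant Shores   | Allen 
Empty Rooms      | Green 
The Red Mountain | Green 


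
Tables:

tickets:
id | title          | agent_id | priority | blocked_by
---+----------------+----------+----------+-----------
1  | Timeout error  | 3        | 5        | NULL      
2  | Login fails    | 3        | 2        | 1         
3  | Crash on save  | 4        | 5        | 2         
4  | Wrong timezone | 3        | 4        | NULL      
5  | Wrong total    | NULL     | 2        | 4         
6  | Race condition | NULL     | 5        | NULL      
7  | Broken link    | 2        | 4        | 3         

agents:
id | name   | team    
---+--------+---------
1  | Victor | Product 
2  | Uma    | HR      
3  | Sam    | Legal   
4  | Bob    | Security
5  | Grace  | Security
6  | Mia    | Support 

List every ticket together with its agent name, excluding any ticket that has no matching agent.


INNER JOIN keeps only tickets rows whose agent_id matches an id in agents. Walk through each ticket:
  - ticket 1 (Timeout error): agent_id=3 -> matches Sam
  - ticket 2 (Login fails): agent_id=3 -> matches Sam
  - ticket 3 (Crash on save): agent_id=4 -> matches Bob
  - ticket 4 (Wrong timezone): agent_id=3 -> matches Sam
  - ticket 5 (Wrong total): agent_id=NULL, no match -> dropped
  - ticket 6 (Race condition): agent_id=NULL, no match -> dropped
  - ticket 7 (Broken link): agent_id=2 -> matches Uma
So 2 of 7 rows are dropped.

SQL:
SELECT a.title, b.name AS agent
FROM tickets a
INNER JOIN agents b ON a.agent_id = b.id

Result:
title          | agent
---------------+------
Timeout error  | Sam  
Login fails    | Sam  
Crash on save  | Bob  
Wrong timezone | Sam  
Broken link    | Uma  


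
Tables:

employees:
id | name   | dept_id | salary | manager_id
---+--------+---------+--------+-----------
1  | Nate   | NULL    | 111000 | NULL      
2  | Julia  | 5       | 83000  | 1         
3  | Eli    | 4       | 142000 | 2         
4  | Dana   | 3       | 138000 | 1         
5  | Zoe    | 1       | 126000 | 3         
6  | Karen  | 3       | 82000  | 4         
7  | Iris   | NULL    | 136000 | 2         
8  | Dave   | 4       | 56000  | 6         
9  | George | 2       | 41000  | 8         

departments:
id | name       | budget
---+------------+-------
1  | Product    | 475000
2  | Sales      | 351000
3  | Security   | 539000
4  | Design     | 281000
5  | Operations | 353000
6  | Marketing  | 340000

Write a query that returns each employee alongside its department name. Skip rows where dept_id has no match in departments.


INNER JOIN keeps only employees rows whose dept_id matches an id in departments. Walk through each employee:
  - employee 1 (Nate): dept_id=NULL, no match -> dropped
  - employee 2 (Julia): dept_id=5 -> matches Operations
  - employee 3 (Eli): dept_id=4 -> matches Design
  - employee 4 (Dana): dept_id=3 -> matches Security
  - employee 5 (Zoe): dept_id=1 -> matches Product
  - employee 6 (Karen): dept_id=3 -> matches Security
  - employee 7 (Iris): dept_id=NULL, no match -> dropped
  - employee 8 (Dave): dept_id=4 -> matches Design
  - employee 9 (George): dept_id=2 -> matches Sales
So 2 of 9 rows are dropped.

SQL:
SELECT a.name, b.name AS department
FROM employees a
INNER JOIN departments b ON a.dept_id = b.id

Result:
name   | department
-------+-----------
Julia  | Operations
Eli    | Design    
Dana   | Security  
Zoe    | Product   
Karen  | Security  
Dave   | Design    
George | Sales     


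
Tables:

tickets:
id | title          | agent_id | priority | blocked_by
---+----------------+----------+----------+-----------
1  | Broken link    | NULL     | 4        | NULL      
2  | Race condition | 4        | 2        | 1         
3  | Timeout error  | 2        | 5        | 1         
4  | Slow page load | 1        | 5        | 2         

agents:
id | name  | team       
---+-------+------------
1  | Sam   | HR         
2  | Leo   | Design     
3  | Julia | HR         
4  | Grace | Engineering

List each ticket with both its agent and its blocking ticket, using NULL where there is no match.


Two LEFT JOINs from the same base table tickets: one to agents via agent_id, one to tickets itself via blocked_by. Both are LEFT so every ticket is preserved.
Match against agents:
  - ticket 1 (Broken link): agent_id=NULL, no match -> kept with NULL
  - ticket 2 (Race condition): agent_id=4 -> matches Grace
  - ticket 3 (Timeout error): agent_id=2 -> matches Leo
  - ticket 4 (Slow page load): agent_id=1 -> matches Sam
Match against tickets (self):
  - ticket 1 (Broken link): blocked_by=NULL -> NULL
  - ticket 2 (Race condition): blocked_by=1 -> Broken link
  - ticket 3 (Timeout error): blocked_by=1 -> Broken link
  - ticket 4 (Slow page load): blocked_by=2 -> Race condition

SQL:
SELECT a.title, b.name AS agent, c.title AS blocked_by
FROM tickets a
LEFT JOIN agents b ON a.agent_id = b.id
LEFT JOIN tickets c ON a.blocked_by = c.id

Result:
title          | agent | blocked_by    
---------------+-------+---------------
Broken link    | NULL  | NULL          
Race condition | Grace | Broken link   
Timeout error  | Leo   | Broken link   
Slow page load | Sam   | Race condition


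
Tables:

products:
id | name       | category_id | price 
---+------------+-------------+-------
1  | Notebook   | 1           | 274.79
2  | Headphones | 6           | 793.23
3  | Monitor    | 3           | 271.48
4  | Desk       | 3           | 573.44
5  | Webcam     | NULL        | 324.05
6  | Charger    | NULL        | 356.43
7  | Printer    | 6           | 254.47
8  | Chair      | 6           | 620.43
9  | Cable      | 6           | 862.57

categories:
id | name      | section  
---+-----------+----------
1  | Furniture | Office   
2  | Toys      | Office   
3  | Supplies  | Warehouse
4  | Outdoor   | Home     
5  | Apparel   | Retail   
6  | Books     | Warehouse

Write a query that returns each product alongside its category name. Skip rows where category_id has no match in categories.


INNER JOIN keeps only products rows whose category_id matches an id in categories. Walk through each product:
  - product 1 (Notebook): category_id=1 -> matches Furniture
  - product 2 (Headphones): category_id=6 -> matches Books
  - product 3 (Monitor): category_id=3 -> matches Supplies
  - product 4 (Desk): category_id=3 -> matches Supplies
  - product 5 (Webcam): category_id=NULL, no match -> dropped
  - product 6 (Charger): category_id=NULL, no match -> dropped
  - product 7 (Printer): category_id=6 -> matches Books
  - product 8 (Chair): category_id=6 -> matches Books
  - product 9 (Cable): category_id=6 -> matches Books
So 2 of 9 rows are dropped.

SQL:
SELECT a.name, b.name AS category
FROM products a
INNER JOIN categories b ON a.category_id = b.id

Result:
name       | category 
-----------+----------
Notebook   | Furniture
Headphones | Books    
Monitor    | Supplies 
Desk       | Supplies 
Printer    | Books    
Chair      | Books    
Cable      | Books    


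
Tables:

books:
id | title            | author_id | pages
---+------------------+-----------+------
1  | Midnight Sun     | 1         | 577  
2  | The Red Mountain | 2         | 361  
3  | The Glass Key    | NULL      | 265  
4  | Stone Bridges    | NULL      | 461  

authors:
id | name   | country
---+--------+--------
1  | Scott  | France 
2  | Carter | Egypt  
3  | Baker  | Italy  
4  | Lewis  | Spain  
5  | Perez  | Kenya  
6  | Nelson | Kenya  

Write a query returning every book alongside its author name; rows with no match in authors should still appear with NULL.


LEFT JOIN keeps every row from books (the left table); where author_id has no match in authors, the author columns become NULL. Walk through each book:
  - book 1 (Midnight Sun): author_id=1 -> matches Scott
  - book 2 (The Red Mountain): author_id=2 -> matches Carter
  - book 3 (The Glass Key): author_id=NULL, no match -> kept with NULL
  - book 4 (Stone Bridges): author_id=NULL, no match -> kept with NULL
All 4 rows appear; 2 have NULL author.

SQL:
SELECT a.title, b.name AS author
FROM books a
LEFT JOIN authors b ON a.author_id = b.id

Result:
title            | author
-----------------+-------
Midnight Sun     | Scott 
The Red Mountain | Carter
The Glass Key    | NULL  
Stone Bridges    | NULL  


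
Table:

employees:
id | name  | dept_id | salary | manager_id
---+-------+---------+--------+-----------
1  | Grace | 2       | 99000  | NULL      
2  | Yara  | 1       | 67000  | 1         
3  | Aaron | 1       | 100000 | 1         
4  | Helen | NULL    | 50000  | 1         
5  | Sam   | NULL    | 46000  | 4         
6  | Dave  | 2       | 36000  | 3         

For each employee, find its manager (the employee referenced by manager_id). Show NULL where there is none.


This is a self-join: employees is joined to a second copy of itself, matching each row's manager_id to another row's id. Use LEFT JOIN so rows with manager_id=NULL are kept.
  - employee 1 (Grace): manager_id=NULL -> NULL
  - employee 2 (Yara): manager_id=1 -> Grace
  - employee 3 (Aaron): manager_id=1 -> Grace
  - employee 4 (Helen): manager_id=1 -> Grace
  - employee 5 (Sam): manager_id=4 -> Helen
  - employee 6 (Dave): manager_id=3 -> Aaron

SQL:
SELECT a.name AS item, b.name AS manager
FROM employees a
LEFT JOIN employees b ON a.manager_id = b.id

Result:
item  | manager
------+--------
Grace | NULL   
Yara  | Grace  
Aaron | Grace  
Helen | Grace  
Sam   | Helen  
Dave  | Aaron  


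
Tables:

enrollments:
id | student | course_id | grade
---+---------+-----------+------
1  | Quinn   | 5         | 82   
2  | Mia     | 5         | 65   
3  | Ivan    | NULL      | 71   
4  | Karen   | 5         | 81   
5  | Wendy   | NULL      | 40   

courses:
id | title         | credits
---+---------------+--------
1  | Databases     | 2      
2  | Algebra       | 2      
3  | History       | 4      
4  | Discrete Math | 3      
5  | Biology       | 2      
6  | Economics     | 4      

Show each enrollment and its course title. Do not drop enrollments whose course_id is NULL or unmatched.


LEFT JOIN keeps every row from enrollments (the left table); where course_id has no match in courses, the course columns become NULL. Walk through each enrollment:
  - enrollment 1 (Quinn): course_id=5 -> matches Biology
  - enrollment 2 (Mia): course_id=5 -> matches Biology
  - enrollment 3 (Ivan): course_id=NULL, no match -> kept with NULL
  - enrollment 4 (Karen): course_id=5 -> matches Biology
  - enrollment 5 (Wendy): course_id=NULL, no match -> kept with NULL
All 5 rows appear; 2 have NULL course.

SQL:
SELECT a.student, b.title AS course
FROM enrollments a
LEFT JOIN courses b ON a.course_id = b.id

Result:
student | course 
--------+--------
Quinn   | Biology
Mia     | Biology
Ivan    | NULL   
Karen   | Biology
Wendy   | NULL   


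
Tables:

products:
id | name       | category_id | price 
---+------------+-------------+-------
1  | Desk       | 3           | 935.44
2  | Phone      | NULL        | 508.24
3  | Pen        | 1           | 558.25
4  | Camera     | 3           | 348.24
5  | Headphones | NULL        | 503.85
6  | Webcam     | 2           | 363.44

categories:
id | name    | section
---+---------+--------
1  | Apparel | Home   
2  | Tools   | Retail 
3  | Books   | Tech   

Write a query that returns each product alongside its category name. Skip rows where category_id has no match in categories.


INNER JOIN keeps only products rows whose category_id matches an id in categories. Walk through each product:
  - product 1 (Desk): category_id=3 -> matches Books
  - product 2 (Phone): category_id=NULL, no match -> dropped
  - product 3 (Pen): category_id=1 -> matches Apparel
  - product 4 (Camera): category_id=3 -> matches Books
  - product 5 (Headphones): category_id=NULL, no match -> dropped
  - product 6 (Webcam): category_id=2 -> matches Tools
So 2 of 6 rows are dropped.

SQL:
SELECT a.name, b.name AS category
FROM products a
INNER JOIN categories b ON a.category_id = b.id

Result:
name   | category
-------+---------
Desk   | Books   
Pen    | Apparel 
Camera | Books   
Webcam | Tools   
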